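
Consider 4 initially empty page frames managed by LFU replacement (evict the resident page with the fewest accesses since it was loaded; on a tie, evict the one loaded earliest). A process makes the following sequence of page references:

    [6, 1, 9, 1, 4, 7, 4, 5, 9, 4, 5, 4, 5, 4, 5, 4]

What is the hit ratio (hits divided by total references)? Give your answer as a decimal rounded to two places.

0.56

6 -> miss, frames [6]
1 -> miss, frames [6, 1]
9 -> miss, frames [6, 1, 9]
1 -> hit
4 -> miss, frames [6, 1, 9, 4]
7 -> miss, evict 6, frames [1, 9, 4, 7]
4 -> hit
5 -> miss, evict 9, frames [1, 4, 7, 5]
9 -> miss, evict 7, frames [1, 4, 5, 9]
4 -> hit
5 -> hit
4 -> hit
5 -> hit
4 -> hit
5 -> hit
4 -> hit
Hits: 9 of 16 references → 9/16 = 0.5625.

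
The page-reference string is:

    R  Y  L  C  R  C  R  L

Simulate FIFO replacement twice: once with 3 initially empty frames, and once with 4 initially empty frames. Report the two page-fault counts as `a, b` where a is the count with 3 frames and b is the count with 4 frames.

5, 4

3 frames: F F F F F . . . → 5 faults.
4 frames: F F F F . . . . → 4 faults.
4 < 5: adding a frame reduced faults, as is typical.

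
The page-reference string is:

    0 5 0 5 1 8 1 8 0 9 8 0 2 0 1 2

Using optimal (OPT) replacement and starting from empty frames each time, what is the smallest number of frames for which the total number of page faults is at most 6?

4

f=1: 16 faults
f=2: 9 faults
f=3: 7 faults
f=4: 6 faults
f=5: 6 faults
f=6: 6 faults
Smallest f with faults ≤ 6 is 4.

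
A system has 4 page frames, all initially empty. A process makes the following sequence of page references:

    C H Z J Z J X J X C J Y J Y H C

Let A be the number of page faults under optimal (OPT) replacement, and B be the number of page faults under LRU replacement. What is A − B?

-2

Under OPT: F F F F . . F . . . . F . . . . → 6 faults.
Under LRU: F F F F . . F . . F . F . . F . → 8 faults.
A − B = 6 − 8 = -2.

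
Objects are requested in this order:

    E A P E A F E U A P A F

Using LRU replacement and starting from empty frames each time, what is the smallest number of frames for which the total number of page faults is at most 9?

f=1: 12 faults
f=2: 11 faults
f=3: 8 faults
f=4: 7 faults
f=5: 5 faults
Smallest f with faults ≤ 9 is 3.

3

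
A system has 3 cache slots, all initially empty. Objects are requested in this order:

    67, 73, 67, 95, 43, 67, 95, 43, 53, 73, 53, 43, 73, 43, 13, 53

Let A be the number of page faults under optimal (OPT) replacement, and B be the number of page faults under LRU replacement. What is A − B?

-1

Under OPT: F F . F F . . . F F . . . . F . → 7 faults.
Under LRU: F F . F F . . . F F . . . . F F → 8 faults.
A − B = 7 − 8 = -1.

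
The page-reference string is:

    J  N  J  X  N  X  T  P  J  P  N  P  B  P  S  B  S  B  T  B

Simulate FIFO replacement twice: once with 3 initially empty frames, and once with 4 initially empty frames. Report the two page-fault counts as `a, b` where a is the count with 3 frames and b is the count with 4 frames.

3 frames: F F . F . . F F F . F . F F F . . . F F → 12 faults.
4 frames: F F . F . . F F F . F . F . F . . . F . → 10 faults.
10 < 12: adding a frame reduced faults, as is typical.

12, 10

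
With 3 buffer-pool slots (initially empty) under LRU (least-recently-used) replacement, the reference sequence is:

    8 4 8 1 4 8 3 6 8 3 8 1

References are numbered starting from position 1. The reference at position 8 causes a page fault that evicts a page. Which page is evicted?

4

pos 1: 8 → fault, frames {8}
pos 2: 4 → fault, frames {8,4}
pos 3: 8 → hit
pos 4: 1 → fault, frames {4,8,1}
pos 5: 4 → hit
pos 6: 8 → hit
pos 7: 3 → fault, evict 1, frames {4,8,3}
pos 8: 6 → fault, evict 4, frames {8,3,6}
At position 8, page 4 is evicted.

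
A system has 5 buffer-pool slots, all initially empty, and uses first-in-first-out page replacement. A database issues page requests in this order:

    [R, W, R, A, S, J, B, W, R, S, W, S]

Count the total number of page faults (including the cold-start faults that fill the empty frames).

R → miss, frames {R}
W → miss, frames {R,W}
R → hit
A → miss, frames {R,W,A}
S → miss, frames {R,W,A,S}
J → miss, frames {R,W,A,S,J}
B → miss, evict R, frames {W,A,S,J,B}
W → hit
R → miss, evict W, frames {A,S,J,B,R}
S → hit
W → miss, evict A, frames {S,J,B,R,W}
S → hit
Page faults: 8.

8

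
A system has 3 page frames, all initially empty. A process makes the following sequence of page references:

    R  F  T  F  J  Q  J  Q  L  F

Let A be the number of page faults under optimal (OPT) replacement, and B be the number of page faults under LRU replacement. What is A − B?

Under OPT: F F F . F F . . F . → 6 faults.
Under LRU: F F F . F F . . F F → 7 faults.
A − B = 6 − 7 = -1.

-1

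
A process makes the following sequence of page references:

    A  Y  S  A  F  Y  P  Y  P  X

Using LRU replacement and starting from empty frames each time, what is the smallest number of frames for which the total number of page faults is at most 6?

f=1: 10 faults
f=2: 8 faults
f=3: 7 faults
f=4: 6 faults
f=5: 6 faults
f=6: 6 faults
Smallest f with faults ≤ 6 is 4.

4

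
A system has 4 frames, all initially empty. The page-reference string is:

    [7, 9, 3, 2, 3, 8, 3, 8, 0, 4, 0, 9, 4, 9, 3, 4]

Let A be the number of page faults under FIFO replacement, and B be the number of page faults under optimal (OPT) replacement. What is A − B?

2

Under FIFO: F F F F . F . . F F . F . . F . → 9 faults.
Under OPT: F F F F . F . . F F . . . . . . → 7 faults.
A − B = 9 − 7 = 2.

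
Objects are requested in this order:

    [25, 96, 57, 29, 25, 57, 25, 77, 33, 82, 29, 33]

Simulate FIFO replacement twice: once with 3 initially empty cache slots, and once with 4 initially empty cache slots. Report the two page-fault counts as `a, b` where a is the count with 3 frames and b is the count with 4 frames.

9, 7

3 frames: F F F F F . . F F F F . → 9 faults.
4 frames: F F F F . . . F F F . . → 7 faults.
7 < 9: adding a frame reduced faults, as is typical.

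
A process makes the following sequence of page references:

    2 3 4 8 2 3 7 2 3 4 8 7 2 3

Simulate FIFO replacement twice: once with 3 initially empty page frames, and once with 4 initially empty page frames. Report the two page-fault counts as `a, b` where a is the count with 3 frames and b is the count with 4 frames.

11, 12

3 frames: F F F F F F F . . F F . F F → 11 faults.
4 frames: F F F F . . F F F F F F F F → 12 faults.
12 > 11: adding a frame increased faults — Belady's anomaly.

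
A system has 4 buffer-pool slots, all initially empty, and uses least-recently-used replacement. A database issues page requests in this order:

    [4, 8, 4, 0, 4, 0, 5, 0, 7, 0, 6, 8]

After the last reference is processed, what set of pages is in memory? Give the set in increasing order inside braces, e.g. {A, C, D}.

{0, 6, 7, 8}

4: miss, frames {4}
8: miss, frames {4,8}
4: hit
0: miss, frames {8,4,0}
4: hit
0: hit
5: miss, frames {8,4,0,5}
0: hit
7: miss, evict 8, frames {4,5,0,7}
0: hit
6: miss, evict 4, frames {5,7,0,6}
8: miss, evict 5, frames {7,0,6,8}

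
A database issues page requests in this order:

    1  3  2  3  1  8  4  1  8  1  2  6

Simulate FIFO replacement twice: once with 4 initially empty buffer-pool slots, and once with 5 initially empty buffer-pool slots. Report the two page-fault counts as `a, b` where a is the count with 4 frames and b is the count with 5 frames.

4 frames: F F F . . F F F . . . F → 7 faults.
5 frames: F F F . . F F . . . . F → 6 faults.
6 < 7: adding a frame reduced faults, as is typical.

7, 6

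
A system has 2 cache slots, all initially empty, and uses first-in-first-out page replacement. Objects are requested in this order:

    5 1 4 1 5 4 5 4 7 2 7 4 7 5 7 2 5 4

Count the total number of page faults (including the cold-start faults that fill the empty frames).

5: fault, frames {5}
1: fault, frames {5,1}
4: fault, evict 5, frames {1,4}
1: hit
5: fault, evict 1, frames {4,5}
4: hit
5: hit
4: hit
7: fault, evict 4, frames {5,7}
2: fault, evict 5, frames {7,2}
7: hit
4: fault, evict 7, frames {2,4}
7: fault, evict 2, frames {4,7}
5: fault, evict 4, frames {7,5}
7: hit
2: fault, evict 7, frames {5,2}
5: hit
4: fault, evict 5, frames {2,4}
Page faults: 11.

11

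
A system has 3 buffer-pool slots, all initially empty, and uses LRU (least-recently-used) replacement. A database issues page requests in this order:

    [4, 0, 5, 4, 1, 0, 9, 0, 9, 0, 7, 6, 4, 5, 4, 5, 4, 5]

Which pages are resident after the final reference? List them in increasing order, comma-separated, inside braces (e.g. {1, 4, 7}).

4 -> miss, frames [4]
0 -> miss, frames [4, 0]
5 -> miss, frames [4, 0, 5]
4 -> hit
1 -> miss, evict 0, frames [5, 4, 1]
0 -> miss, evict 5, frames [4, 1, 0]
9 -> miss, evict 4, frames [1, 0, 9]
0 -> hit
9 -> hit
0 -> hit
7 -> miss, evict 1, frames [9, 0, 7]
6 -> miss, evict 9, frames [0, 7, 6]
4 -> miss, evict 0, frames [7, 6, 4]
5 -> miss, evict 7, frames [6, 4, 5]
4 -> hit
5 -> hit
4 -> hit
5 -> hit

{4, 5, 6}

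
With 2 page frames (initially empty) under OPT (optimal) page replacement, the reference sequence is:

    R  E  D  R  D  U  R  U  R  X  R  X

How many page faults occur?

R: miss, frames (R)
E: miss, frames (R E)
D: miss, evict E, frames (R D)
R: hit
D: hit
U: miss, evict D, frames (R U)
R: hit
U: hit
R: hit
X: miss, evict U, frames (R X)
R: hit
X: hit
Page faults: 5.

5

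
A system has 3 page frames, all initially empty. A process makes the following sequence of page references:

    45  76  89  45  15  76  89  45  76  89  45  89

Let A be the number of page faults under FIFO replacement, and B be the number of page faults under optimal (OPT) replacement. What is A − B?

2

Under FIFO: F F F . F . . F F F . . → 7 faults.
Under OPT: F F F . F . . F . . . . → 5 faults.
A − B = 7 − 5 = 2.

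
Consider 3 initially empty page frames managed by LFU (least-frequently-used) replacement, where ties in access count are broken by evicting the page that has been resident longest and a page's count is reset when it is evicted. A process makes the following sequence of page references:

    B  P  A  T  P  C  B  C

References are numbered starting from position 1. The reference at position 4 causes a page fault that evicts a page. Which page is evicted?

B

pos 1: B → fault, frames [B]
pos 2: P → fault, frames [B, P]
pos 3: A → fault, frames [B, P, A]
pos 4: T → fault, evict B, frames [P, A, T]
At position 4, page B is evicted.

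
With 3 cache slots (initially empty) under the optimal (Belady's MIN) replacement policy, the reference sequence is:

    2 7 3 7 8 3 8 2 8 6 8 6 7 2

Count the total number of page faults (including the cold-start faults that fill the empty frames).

6

2: miss, frames [2]
7: miss, frames [2, 7]
3: miss, frames [2, 7, 3]
7: hit
8: miss, evict 7, frames [2, 3, 8]
3: hit
8: hit
2: hit
8: hit
6: miss, evict 3, frames [2, 8, 6]
8: hit
6: hit
7: miss, evict 6, frames [2, 8, 7]
2: hit
Page faults: 6.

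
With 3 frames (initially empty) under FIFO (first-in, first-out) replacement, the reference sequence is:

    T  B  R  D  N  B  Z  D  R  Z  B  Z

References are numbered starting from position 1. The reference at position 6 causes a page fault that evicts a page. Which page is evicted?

R

pos 1: T -> fault, frames [T]
pos 2: B -> fault, frames [T, B]
pos 3: R -> fault, frames [T, B, R]
pos 4: D -> fault, evict T, frames [B, R, D]
pos 5: N -> fault, evict B, frames [R, D, N]
pos 6: B -> fault, evict R, frames [D, N, B]
At position 6, page R is evicted.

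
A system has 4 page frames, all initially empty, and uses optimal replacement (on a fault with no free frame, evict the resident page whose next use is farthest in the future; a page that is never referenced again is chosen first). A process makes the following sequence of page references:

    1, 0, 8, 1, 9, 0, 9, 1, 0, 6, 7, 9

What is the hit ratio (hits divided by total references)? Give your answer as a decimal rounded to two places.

1 -> fault, frames {1}
0 -> fault, frames {1,0}
8 -> fault, frames {1,0,8}
1 -> hit
9 -> fault, frames {1,0,8,9}
0 -> hit
9 -> hit
1 -> hit
0 -> hit
6 -> fault, evict 8, frames {1,0,9,6}
7 -> fault, evict 6, frames {1,0,9,7}
9 -> hit
Hits: 6 of 12 references → 6/12 = 0.5000.

0.50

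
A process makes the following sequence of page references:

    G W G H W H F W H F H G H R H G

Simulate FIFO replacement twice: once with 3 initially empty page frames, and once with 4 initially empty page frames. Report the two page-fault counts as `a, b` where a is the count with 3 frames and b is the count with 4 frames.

7, 6

3 frames: F F . F . . F . . . . F . F F . → 7 faults.
4 frames: F F . F . . F . . . . . . F . F → 6 faults.
6 < 7: adding a frame reduced faults, as is typical.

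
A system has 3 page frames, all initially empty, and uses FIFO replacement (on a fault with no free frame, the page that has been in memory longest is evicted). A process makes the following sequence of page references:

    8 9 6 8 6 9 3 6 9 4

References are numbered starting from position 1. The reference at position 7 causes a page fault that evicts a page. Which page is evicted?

8

pos 1: 8: miss, frames {8}
pos 2: 9: miss, frames {8,9}
pos 3: 6: miss, frames {8,9,6}
pos 4: 8: hit
pos 5: 6: hit
pos 6: 9: hit
pos 7: 3: miss, evict 8, frames {9,6,3}
At position 7, page 8 is evicted.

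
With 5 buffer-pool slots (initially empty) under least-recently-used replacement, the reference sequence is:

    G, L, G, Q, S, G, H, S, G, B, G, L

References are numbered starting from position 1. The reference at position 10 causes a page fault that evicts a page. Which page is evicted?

L

pos 1: G: fault, frames [G]
pos 2: L: fault, frames [G, L]
pos 3: G: hit
pos 4: Q: fault, frames [L, G, Q]
pos 5: S: fault, frames [L, G, Q, S]
pos 6: G: hit
pos 7: H: fault, frames [L, Q, S, G, H]
pos 8: S: hit
pos 9: G: hit
pos 10: B: fault, evict L, frames [Q, H, S, G, B]
At position 10, page L is evicted.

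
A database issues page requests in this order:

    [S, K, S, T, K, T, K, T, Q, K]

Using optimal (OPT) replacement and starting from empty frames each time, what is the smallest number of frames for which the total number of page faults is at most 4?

f=1: 10 faults
f=2: 4 faults
f=3: 4 faults
f=4: 4 faults
Smallest f with faults ≤ 4 is 2.

2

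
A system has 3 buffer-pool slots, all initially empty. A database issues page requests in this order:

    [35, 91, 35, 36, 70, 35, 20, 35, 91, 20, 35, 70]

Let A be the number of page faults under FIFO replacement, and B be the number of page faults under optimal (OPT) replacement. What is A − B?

Under FIFO: F F . F F F F . F . . F → 8 faults.
Under OPT: F F . F F . F . . . . F → 6 faults.
A − B = 8 − 6 = 2.

2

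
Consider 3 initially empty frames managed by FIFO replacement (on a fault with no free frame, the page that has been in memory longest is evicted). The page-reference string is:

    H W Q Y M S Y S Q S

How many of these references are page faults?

H: miss, frames (H)
W: miss, frames (H W)
Q: miss, frames (H W Q)
Y: miss, evict H, frames (W Q Y)
M: miss, evict W, frames (Q Y M)
S: miss, evict Q, frames (Y M S)
Y: hit
S: hit
Q: miss, evict Y, frames (M S Q)
S: hit
Page faults: 7.

7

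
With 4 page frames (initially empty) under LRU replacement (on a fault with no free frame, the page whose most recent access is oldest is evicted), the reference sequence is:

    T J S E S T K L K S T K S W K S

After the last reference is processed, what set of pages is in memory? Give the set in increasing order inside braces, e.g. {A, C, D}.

{K, S, T, W}

T -> fault, frames [T]
J -> fault, frames [T, J]
S -> fault, frames [T, J, S]
E -> fault, frames [T, J, S, E]
S -> hit
T -> hit
K -> fault, evict J, frames [E, S, T, K]
L -> fault, evict E, frames [S, T, K, L]
K -> hit
S -> hit
T -> hit
K -> hit
S -> hit
W -> fault, evict L, frames [T, K, S, W]
K -> hit
S -> hit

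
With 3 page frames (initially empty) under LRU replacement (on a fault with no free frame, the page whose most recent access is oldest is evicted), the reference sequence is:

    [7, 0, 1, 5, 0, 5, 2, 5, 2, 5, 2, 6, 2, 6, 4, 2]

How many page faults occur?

7 -> fault, frames (7)
0 -> fault, frames (7 0)
1 -> fault, frames (7 0 1)
5 -> fault, evict 7, frames (0 1 5)
0 -> hit
5 -> hit
2 -> fault, evict 1, frames (0 5 2)
5 -> hit
2 -> hit
5 -> hit
2 -> hit
6 -> fault, evict 0, frames (5 2 6)
2 -> hit
6 -> hit
4 -> fault, evict 5, frames (2 6 4)
2 -> hit
Page faults: 7.

7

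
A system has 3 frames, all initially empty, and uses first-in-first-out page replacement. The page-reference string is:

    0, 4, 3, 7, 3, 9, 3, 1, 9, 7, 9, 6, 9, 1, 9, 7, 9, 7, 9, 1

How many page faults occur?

0: fault, frames {0}
4: fault, frames {0,4}
3: fault, frames {0,4,3}
7: fault, evict 0, frames {4,3,7}
3: hit
9: fault, evict 4, frames {3,7,9}
3: hit
1: fault, evict 3, frames {7,9,1}
9: hit
7: hit
9: hit
6: fault, evict 7, frames {9,1,6}
9: hit
1: hit
9: hit
7: fault, evict 9, frames {1,6,7}
9: fault, evict 1, frames {6,7,9}
7: hit
9: hit
1: fault, evict 6, frames {7,9,1}
Page faults: 10.

10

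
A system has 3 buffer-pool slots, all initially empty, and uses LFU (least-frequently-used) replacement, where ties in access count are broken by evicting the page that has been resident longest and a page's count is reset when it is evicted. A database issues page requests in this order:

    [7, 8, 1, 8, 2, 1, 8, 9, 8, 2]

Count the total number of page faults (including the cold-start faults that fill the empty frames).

6

7 -> miss, frames (7)
8 -> miss, frames (7 8)
1 -> miss, frames (7 8 1)
8 -> hit
2 -> miss, evict 7, frames (8 1 2)
1 -> hit
8 -> hit
9 -> miss, evict 2, frames (8 1 9)
8 -> hit
2 -> miss, evict 9, frames (8 1 2)
Page faults: 6.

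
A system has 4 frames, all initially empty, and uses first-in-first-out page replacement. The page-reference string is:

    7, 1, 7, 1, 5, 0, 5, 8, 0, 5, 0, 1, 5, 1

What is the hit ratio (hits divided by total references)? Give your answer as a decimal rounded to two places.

0.64

7: fault, frames (7)
1: fault, frames (7 1)
7: hit
1: hit
5: fault, frames (7 1 5)
0: fault, frames (7 1 5 0)
5: hit
8: fault, evict 7, frames (1 5 0 8)
0: hit
5: hit
0: hit
1: hit
5: hit
1: hit
Hits: 9 of 14 references → 9/14 = 0.6429.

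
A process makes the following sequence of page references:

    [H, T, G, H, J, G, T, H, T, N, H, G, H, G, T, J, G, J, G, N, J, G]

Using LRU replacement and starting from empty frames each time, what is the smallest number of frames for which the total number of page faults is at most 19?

f=1: 22 faults
f=2: 17 faults
f=3: 11 faults
f=4: 7 faults
f=5: 5 faults
Smallest f with faults ≤ 19 is 2.

2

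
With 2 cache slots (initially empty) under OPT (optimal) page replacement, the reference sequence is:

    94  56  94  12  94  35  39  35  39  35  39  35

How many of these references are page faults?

5

94 → fault, frames (94)
56 → fault, frames (94 56)
94 → hit
12 → fault, evict 56, frames (94 12)
94 → hit
35 → fault, evict 12, frames (94 35)
39 → fault, evict 94, frames (35 39)
35 → hit
39 → hit
35 → hit
39 → hit
35 → hit
Page faults: 5.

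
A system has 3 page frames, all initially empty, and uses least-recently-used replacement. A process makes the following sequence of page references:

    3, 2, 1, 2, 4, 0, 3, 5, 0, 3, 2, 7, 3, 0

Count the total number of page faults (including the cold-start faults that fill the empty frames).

10

3 → fault, frames {3}
2 → fault, frames {3,2}
1 → fault, frames {3,2,1}
2 → hit
4 → fault, evict 3, frames {1,2,4}
0 → fault, evict 1, frames {2,4,0}
3 → fault, evict 2, frames {4,0,3}
5 → fault, evict 4, frames {0,3,5}
0 → hit
3 → hit
2 → fault, evict 5, frames {0,3,2}
7 → fault, evict 0, frames {3,2,7}
3 → hit
0 → fault, evict 2, frames {7,3,0}
Page faults: 10.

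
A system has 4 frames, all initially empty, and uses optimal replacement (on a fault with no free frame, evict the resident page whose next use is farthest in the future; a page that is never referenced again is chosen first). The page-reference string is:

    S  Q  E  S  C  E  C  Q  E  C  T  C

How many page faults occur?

S -> miss, frames (S)
Q -> miss, frames (S Q)
E -> miss, frames (S Q E)
S -> hit
C -> miss, frames (S Q E C)
E -> hit
C -> hit
Q -> hit
E -> hit
C -> hit
T -> miss, evict E, frames (S Q C T)
C -> hit
Page faults: 5.

5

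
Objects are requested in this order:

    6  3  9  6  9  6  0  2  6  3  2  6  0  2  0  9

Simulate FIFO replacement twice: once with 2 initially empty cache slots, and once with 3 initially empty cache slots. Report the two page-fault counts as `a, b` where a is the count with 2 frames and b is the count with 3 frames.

2 frames: F F F F . . F F F F F F F F . F → 13 faults.
3 frames: F F F . . . F F F F . . F F . F → 10 faults.
10 < 13: adding a frame reduced faults, as is typical.

13, 10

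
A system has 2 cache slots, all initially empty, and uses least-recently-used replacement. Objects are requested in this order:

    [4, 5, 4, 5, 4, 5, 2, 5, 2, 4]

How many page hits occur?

4: fault, frames {4}
5: fault, frames {4,5}
4: hit
5: hit
4: hit
5: hit
2: fault, evict 4, frames {5,2}
5: hit
2: hit
4: fault, evict 5, frames {2,4}
Hits: 6.

6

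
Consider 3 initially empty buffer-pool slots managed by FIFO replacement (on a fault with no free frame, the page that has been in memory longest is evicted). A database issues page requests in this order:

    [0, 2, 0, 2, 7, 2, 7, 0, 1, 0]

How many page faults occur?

0 -> miss, frames [0]
2 -> miss, frames [0, 2]
0 -> hit
2 -> hit
7 -> miss, frames [0, 2, 7]
2 -> hit
7 -> hit
0 -> hit
1 -> miss, evict 0, frames [2, 7, 1]
0 -> miss, evict 2, frames [7, 1, 0]
Page faults: 5.

5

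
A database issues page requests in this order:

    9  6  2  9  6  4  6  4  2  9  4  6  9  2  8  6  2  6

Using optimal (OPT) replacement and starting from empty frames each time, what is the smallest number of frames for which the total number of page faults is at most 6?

f=1: 18 faults
f=2: 11 faults
f=3: 7 faults
f=4: 5 faults
f=5: 5 faults
Smallest f with faults ≤ 6 is 4.

4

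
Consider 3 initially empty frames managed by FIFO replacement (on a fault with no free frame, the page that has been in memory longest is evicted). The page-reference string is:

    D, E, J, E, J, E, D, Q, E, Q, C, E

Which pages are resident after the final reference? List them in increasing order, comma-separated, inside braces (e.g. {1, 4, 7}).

D: miss, frames [D]
E: miss, frames [D, E]
J: miss, frames [D, E, J]
E: hit
J: hit
E: hit
D: hit
Q: miss, evict D, frames [E, J, Q]
E: hit
Q: hit
C: miss, evict E, frames [J, Q, C]
E: miss, evict J, frames [Q, C, E]

{C, E, Q}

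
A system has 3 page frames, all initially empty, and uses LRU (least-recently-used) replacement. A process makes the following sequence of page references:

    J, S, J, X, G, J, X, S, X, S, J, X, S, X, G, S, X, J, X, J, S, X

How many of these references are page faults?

7

J -> miss, frames [J]
S -> miss, frames [J, S]
J -> hit
X -> miss, frames [S, J, X]
G -> miss, evict S, frames [J, X, G]
J -> hit
X -> hit
S -> miss, evict G, frames [J, X, S]
X -> hit
S -> hit
J -> hit
X -> hit
S -> hit
X -> hit
G -> miss, evict J, frames [S, X, G]
S -> hit
X -> hit
J -> miss, evict G, frames [S, X, J]
X -> hit
J -> hit
S -> hit
X -> hit
Page faults: 7.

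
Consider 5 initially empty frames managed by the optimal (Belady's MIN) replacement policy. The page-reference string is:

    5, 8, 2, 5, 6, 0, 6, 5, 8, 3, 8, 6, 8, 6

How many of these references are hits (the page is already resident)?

5: fault, frames [5]
8: fault, frames [5, 8]
2: fault, frames [5, 8, 2]
5: hit
6: fault, frames [5, 8, 2, 6]
0: fault, frames [5, 8, 2, 6, 0]
6: hit
5: hit
8: hit
3: fault, evict 0, frames [5, 8, 2, 6, 3]
8: hit
6: hit
8: hit
6: hit
Hits: 8.

8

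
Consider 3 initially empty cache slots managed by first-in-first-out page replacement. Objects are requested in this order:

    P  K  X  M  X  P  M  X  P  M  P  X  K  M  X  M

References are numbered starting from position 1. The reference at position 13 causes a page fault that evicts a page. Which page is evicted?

pos 1: P -> fault, frames [P]
pos 2: K -> fault, frames [P, K]
pos 3: X -> fault, frames [P, K, X]
pos 4: M -> fault, evict P, frames [K, X, M]
pos 5: X -> hit
pos 6: P -> fault, evict K, frames [X, M, P]
pos 7: M -> hit
pos 8: X -> hit
pos 9: P -> hit
pos 10: M -> hit
pos 11: P -> hit
pos 12: X -> hit
pos 13: K -> fault, evict X, frames [M, P, K]
At position 13, page X is evicted.

X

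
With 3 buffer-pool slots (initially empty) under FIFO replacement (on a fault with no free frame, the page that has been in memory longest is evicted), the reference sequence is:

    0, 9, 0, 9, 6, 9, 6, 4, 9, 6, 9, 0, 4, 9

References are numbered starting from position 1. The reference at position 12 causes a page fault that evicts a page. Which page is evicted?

9

pos 1: 0 -> miss, frames [0]
pos 2: 9 -> miss, frames [0, 9]
pos 3: 0 -> hit
pos 4: 9 -> hit
pos 5: 6 -> miss, frames [0, 9, 6]
pos 6: 9 -> hit
pos 7: 6 -> hit
pos 8: 4 -> miss, evict 0, frames [9, 6, 4]
pos 9: 9 -> hit
pos 10: 6 -> hit
pos 11: 9 -> hit
pos 12: 0 -> miss, evict 9, frames [6, 4, 0]
At position 12, page 9 is evicted.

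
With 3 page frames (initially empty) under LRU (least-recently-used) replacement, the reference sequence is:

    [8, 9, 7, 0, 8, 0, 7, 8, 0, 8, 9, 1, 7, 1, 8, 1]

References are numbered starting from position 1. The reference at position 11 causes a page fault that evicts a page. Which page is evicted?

pos 1: 8: fault, frames {8}
pos 2: 9: fault, frames {8,9}
pos 3: 7: fault, frames {8,9,7}
pos 4: 0: fault, evict 8, frames {9,7,0}
pos 5: 8: fault, evict 9, frames {7,0,8}
pos 6: 0: hit
pos 7: 7: hit
pos 8: 8: hit
pos 9: 0: hit
pos 10: 8: hit
pos 11: 9: fault, evict 7, frames {0,8,9}
At position 11, page 7 is evicted.

7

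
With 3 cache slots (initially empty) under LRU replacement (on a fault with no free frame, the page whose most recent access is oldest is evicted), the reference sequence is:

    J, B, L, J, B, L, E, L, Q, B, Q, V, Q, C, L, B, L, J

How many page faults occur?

J: fault, frames [J]
B: fault, frames [J, B]
L: fault, frames [J, B, L]
J: hit
B: hit
L: hit
E: fault, evict J, frames [B, L, E]
L: hit
Q: fault, evict B, frames [E, L, Q]
B: fault, evict E, frames [L, Q, B]
Q: hit
V: fault, evict L, frames [B, Q, V]
Q: hit
C: fault, evict B, frames [V, Q, C]
L: fault, evict V, frames [Q, C, L]
B: fault, evict Q, frames [C, L, B]
L: hit
J: fault, evict C, frames [B, L, J]
Page faults: 11.

11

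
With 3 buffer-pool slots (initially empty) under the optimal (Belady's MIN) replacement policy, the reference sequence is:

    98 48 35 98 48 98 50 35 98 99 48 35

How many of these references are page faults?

6

98: miss, frames {98}
48: miss, frames {98,48}
35: miss, frames {98,48,35}
98: hit
48: hit
98: hit
50: miss, evict 48, frames {98,35,50}
35: hit
98: hit
99: miss, evict 50, frames {98,35,99}
48: miss, evict 99, frames {98,35,48}
35: hit
Page faults: 6.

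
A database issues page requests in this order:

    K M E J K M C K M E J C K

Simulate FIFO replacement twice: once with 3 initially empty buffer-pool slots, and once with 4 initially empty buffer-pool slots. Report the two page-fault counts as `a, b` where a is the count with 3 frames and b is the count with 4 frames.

10, 11

3 frames: F F F F F F F . . F F . F → 10 faults.
4 frames: F F F F . . F F F F F F F → 11 faults.
11 > 10: adding a frame increased faults — Belady's anomaly.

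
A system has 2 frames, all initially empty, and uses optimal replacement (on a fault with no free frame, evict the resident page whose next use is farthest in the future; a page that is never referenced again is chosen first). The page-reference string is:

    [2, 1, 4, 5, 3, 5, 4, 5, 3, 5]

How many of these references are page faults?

7

2: fault, frames {2}
1: fault, frames {2,1}
4: fault, evict 1, frames {2,4}
5: fault, evict 2, frames {4,5}
3: fault, evict 4, frames {5,3}
5: hit
4: fault, evict 3, frames {5,4}
5: hit
3: fault, evict 4, frames {5,3}
5: hit
Page faults: 7.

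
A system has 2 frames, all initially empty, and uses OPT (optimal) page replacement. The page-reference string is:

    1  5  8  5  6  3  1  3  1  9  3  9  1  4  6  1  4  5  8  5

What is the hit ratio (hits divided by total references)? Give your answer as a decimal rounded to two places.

1: miss, frames [1]
5: miss, frames [1, 5]
8: miss, evict 1, frames [5, 8]
5: hit
6: miss, evict 8, frames [5, 6]
3: miss, evict 5, frames [6, 3]
1: miss, evict 6, frames [3, 1]
3: hit
1: hit
9: miss, evict 1, frames [3, 9]
3: hit
9: hit
1: miss, evict 9, frames [3, 1]
4: miss, evict 3, frames [1, 4]
6: miss, evict 4, frames [1, 6]
1: hit
4: miss, evict 6, frames [1, 4]
5: miss, evict 4, frames [1, 5]
8: miss, evict 1, frames [5, 8]
5: hit
Hits: 7 of 20 references → 7/20 = 0.3500.

0.35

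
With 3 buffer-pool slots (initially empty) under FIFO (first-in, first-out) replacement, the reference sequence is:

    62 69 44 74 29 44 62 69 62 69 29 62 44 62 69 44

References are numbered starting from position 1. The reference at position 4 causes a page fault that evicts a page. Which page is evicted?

62

pos 1: 62 → fault, frames [62]
pos 2: 69 → fault, frames [62, 69]
pos 3: 44 → fault, frames [62, 69, 44]
pos 4: 74 → fault, evict 62, frames [69, 44, 74]
At position 4, page 62 is evicted.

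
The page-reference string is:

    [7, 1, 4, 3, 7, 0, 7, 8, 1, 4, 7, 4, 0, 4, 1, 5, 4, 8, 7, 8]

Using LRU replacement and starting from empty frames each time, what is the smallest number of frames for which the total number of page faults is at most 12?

4

f=1: 20 faults
f=2: 16 faults
f=3: 15 faults
f=4: 12 faults
f=5: 11 faults
f=6: 7 faults
f=7: 7 faults
Smallest f with faults ≤ 12 is 4.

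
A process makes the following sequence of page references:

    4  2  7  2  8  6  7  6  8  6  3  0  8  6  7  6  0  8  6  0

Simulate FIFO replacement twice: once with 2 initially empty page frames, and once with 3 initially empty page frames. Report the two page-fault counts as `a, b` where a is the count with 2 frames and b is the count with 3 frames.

2 frames: F F F . F F F . F F F F F F F . F F F F → 17 faults.
3 frames: F F F . F F . . . . F F F F F . F F F . → 13 faults.
13 < 17: adding a frame reduced faults, as is typical.

17, 13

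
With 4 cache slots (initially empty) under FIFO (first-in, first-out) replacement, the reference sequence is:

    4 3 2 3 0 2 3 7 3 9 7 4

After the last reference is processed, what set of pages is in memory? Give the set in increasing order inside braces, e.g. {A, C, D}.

4 → miss, frames (4)
3 → miss, frames (4 3)
2 → miss, frames (4 3 2)
3 → hit
0 → miss, frames (4 3 2 0)
2 → hit
3 → hit
7 → miss, evict 4, frames (3 2 0 7)
3 → hit
9 → miss, evict 3, frames (2 0 7 9)
7 → hit
4 → miss, evict 2, frames (0 7 9 4)

{0, 4, 7, 9}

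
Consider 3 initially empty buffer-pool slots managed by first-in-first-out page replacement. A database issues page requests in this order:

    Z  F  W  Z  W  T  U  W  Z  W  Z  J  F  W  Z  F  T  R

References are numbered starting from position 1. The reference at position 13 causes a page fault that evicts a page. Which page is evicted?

Z

pos 1: Z: fault, frames (Z)
pos 2: F: fault, frames (Z F)
pos 3: W: fault, frames (Z F W)
pos 4: Z: hit
pos 5: W: hit
pos 6: T: fault, evict Z, frames (F W T)
pos 7: U: fault, evict F, frames (W T U)
pos 8: W: hit
pos 9: Z: fault, evict W, frames (T U Z)
pos 10: W: fault, evict T, frames (U Z W)
pos 11: Z: hit
pos 12: J: fault, evict U, frames (Z W J)
pos 13: F: fault, evict Z, frames (W J F)
At position 13, page Z is evicted.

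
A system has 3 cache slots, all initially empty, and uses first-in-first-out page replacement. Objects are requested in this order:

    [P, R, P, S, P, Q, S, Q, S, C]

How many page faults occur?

P -> fault, frames (P)
R -> fault, frames (P R)
P -> hit
S -> fault, frames (P R S)
P -> hit
Q -> fault, evict P, frames (R S Q)
S -> hit
Q -> hit
S -> hit
C -> fault, evict R, frames (S Q C)
Page faults: 5.

5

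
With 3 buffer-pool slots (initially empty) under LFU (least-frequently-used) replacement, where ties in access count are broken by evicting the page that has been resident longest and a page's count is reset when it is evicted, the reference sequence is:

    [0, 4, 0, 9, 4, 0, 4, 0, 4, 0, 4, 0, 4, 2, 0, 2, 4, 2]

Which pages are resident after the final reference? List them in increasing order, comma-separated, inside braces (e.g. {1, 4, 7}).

0 -> miss, frames {0}
4 -> miss, frames {0,4}
0 -> hit
9 -> miss, frames {0,4,9}
4 -> hit
0 -> hit
4 -> hit
0 -> hit
4 -> hit
0 -> hit
4 -> hit
0 -> hit
4 -> hit
2 -> miss, evict 9, frames {0,4,2}
0 -> hit
2 -> hit
4 -> hit
2 -> hit

{0, 2, 4}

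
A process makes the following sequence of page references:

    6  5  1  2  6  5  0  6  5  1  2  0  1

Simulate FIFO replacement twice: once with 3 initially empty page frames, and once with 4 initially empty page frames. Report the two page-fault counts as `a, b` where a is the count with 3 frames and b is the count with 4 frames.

3 frames: F F F F F F F . . F F . . → 9 faults.
4 frames: F F F F . . F F F F F F . → 10 faults.
10 > 9: adding a frame increased faults — Belady's anomaly.

9, 10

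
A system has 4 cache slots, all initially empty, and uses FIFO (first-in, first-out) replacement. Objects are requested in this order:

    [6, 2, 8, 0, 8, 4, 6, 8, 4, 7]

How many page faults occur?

6 → fault, frames [6]
2 → fault, frames [6, 2]
8 → fault, frames [6, 2, 8]
0 → fault, frames [6, 2, 8, 0]
8 → hit
4 → fault, evict 6, frames [2, 8, 0, 4]
6 → fault, evict 2, frames [8, 0, 4, 6]
8 → hit
4 → hit
7 → fault, evict 8, frames [0, 4, 6, 7]
Page faults: 7.

7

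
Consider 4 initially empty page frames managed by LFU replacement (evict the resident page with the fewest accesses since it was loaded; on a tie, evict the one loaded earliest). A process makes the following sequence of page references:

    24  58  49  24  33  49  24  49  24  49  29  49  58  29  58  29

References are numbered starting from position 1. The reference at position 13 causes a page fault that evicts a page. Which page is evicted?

33

pos 1: 24 → miss, frames {24}
pos 2: 58 → miss, frames {24,58}
pos 3: 49 → miss, frames {24,58,49}
pos 4: 24 → hit
pos 5: 33 → miss, frames {24,58,49,33}
pos 6: 49 → hit
pos 7: 24 → hit
pos 8: 49 → hit
pos 9: 24 → hit
pos 10: 49 → hit
pos 11: 29 → miss, evict 58, frames {24,49,33,29}
pos 12: 49 → hit
pos 13: 58 → miss, evict 33, frames {24,49,29,58}
At position 13, page 33 is evicted.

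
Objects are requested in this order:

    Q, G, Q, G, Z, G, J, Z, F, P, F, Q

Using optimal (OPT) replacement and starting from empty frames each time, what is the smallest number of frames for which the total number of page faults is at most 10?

f=1: 12 faults
f=2: 7 faults
f=3: 6 faults
f=4: 6 faults
f=5: 6 faults
f=6: 6 faults
Smallest f with faults ≤ 10 is 2.

2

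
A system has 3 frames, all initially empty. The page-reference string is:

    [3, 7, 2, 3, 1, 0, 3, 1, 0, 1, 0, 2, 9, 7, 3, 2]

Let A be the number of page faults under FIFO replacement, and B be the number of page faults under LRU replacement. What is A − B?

1

Under FIFO: F F F . F F F . . . . F F F F F → 11 faults.
Under LRU: F F F . F F . . . . . F F F F F → 10 faults.
A − B = 11 − 10 = 1.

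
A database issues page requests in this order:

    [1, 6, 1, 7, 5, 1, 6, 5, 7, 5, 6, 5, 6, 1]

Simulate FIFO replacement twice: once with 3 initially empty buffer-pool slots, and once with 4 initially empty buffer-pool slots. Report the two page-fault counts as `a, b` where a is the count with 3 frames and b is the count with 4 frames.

3 frames: F F . F F F F . F F . . . F → 9 faults.
4 frames: F F . F F . . . . . . . . . → 4 faults.
4 < 9: adding a frame reduced faults, as is typical.

9, 4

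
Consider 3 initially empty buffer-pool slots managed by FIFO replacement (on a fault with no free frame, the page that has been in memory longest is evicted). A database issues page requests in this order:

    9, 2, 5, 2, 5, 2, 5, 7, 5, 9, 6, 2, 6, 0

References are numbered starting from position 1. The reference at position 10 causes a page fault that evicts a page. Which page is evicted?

2

pos 1: 9 -> fault, frames {9}
pos 2: 2 -> fault, frames {9,2}
pos 3: 5 -> fault, frames {9,2,5}
pos 4: 2 -> hit
pos 5: 5 -> hit
pos 6: 2 -> hit
pos 7: 5 -> hit
pos 8: 7 -> fault, evict 9, frames {2,5,7}
pos 9: 5 -> hit
pos 10: 9 -> fault, evict 2, frames {5,7,9}
At position 10, page 2 is evicted.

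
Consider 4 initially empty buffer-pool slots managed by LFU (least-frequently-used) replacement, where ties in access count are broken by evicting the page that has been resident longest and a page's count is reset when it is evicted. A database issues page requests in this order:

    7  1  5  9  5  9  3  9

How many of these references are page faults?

5

7: miss, frames {7}
1: miss, frames {7,1}
5: miss, frames {7,1,5}
9: miss, frames {7,1,5,9}
5: hit
9: hit
3: miss, evict 7, frames {1,5,9,3}
9: hit
Page faults: 5.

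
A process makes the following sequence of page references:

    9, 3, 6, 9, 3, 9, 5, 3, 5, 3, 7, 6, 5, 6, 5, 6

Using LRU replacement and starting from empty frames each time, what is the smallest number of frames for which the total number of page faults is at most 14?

2

f=1: 16 faults
f=2: 10 faults
f=3: 7 faults
f=4: 6 faults
f=5: 5 faults
Smallest f with faults ≤ 14 is 2.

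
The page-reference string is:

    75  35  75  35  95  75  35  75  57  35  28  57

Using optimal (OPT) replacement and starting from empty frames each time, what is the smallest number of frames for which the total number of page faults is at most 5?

3

f=1: 12 faults
f=2: 6 faults
f=3: 5 faults
f=4: 5 faults
f=5: 5 faults
Smallest f with faults ≤ 5 is 3.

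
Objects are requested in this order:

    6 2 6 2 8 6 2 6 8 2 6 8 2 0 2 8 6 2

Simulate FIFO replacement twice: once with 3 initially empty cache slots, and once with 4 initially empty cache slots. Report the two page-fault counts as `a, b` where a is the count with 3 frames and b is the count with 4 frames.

6, 4

3 frames: F F . . F . . . . . . . . F . . F F → 6 faults.
4 frames: F F . . F . . . . . . . . F . . . . → 4 faults.
4 < 6: adding a frame reduced faults, as is typical.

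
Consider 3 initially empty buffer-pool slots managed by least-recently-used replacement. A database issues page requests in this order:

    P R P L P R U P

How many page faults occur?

4

P → fault, frames {P}
R → fault, frames {P,R}
P → hit
L → fault, frames {R,P,L}
P → hit
R → hit
U → fault, evict L, frames {P,R,U}
P → hit
Page faults: 4.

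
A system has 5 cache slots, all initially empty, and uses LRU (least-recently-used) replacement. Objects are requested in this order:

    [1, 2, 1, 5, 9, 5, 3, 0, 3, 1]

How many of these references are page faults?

6

1: fault, frames (1)
2: fault, frames (1 2)
1: hit
5: fault, frames (2 1 5)
9: fault, frames (2 1 5 9)
5: hit
3: fault, frames (2 1 9 5 3)
0: fault, evict 2, frames (1 9 5 3 0)
3: hit
1: hit
Page faults: 6.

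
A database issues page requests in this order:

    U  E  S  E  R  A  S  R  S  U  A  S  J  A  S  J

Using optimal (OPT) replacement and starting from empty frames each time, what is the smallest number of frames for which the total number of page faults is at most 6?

4

f=1: 16 faults
f=2: 10 faults
f=3: 7 faults
f=4: 6 faults
f=5: 6 faults
f=6: 6 faults
Smallest f with faults ≤ 6 is 4.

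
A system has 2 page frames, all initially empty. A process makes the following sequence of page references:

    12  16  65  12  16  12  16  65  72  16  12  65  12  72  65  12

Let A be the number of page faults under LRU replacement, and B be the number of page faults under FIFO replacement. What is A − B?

Under LRU: F F F F F . . F F F F F . F F F → 13 faults.
Under FIFO: F F F F F . . F F F F F . F . F → 12 faults.
A − B = 13 − 12 = 1.

1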